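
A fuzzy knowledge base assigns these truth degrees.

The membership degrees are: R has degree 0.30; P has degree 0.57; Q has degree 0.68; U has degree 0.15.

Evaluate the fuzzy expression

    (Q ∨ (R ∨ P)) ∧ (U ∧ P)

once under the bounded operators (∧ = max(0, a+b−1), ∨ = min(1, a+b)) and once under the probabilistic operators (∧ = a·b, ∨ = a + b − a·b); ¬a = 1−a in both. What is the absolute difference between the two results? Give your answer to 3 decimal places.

0.077

Under bounded:
  R ∨ P = min(1, a+b) on (0.30, 0.57) = 0.87
  Q ∨ (R ∨ P) = min(1, a+b) on (0.68, 0.87) = 1.00
  U ∧ P = max(0, a+b−1) on (0.15, 0.57) = 0.00
  (Q ∨ (R ∨ P)) ∧ (U ∧ P) = max(0, a+b−1) on (1.00, 0.00) = 0.00
  → value = 0.0000
Under probabilistic:
  R ∨ P = a + b − a·b on (0.3000, 0.5700) = 0.6990
  Q ∨ (R ∨ P) = a + b − a·b on (0.6800, 0.6990) = 0.9037
  U ∧ P = a·b on (0.1500, 0.5700) = 0.0855
  (Q ∨ (R ∨ P)) ∧ (U ∧ P) = a·b on (0.9037, 0.0855) = 0.0773
  → value = 0.0773
|0.0000 − 0.0773| = 0.077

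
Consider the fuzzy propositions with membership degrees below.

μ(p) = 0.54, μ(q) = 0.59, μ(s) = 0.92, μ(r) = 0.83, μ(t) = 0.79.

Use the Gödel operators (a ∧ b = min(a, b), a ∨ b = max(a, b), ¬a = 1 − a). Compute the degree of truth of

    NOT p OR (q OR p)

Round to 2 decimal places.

NOT p = 1 − 0.54 = 0.46
q OR p = max(a, b) on (0.59, 0.54) = 0.59
NOT p OR (q OR p) = max(a, b) on (0.46, 0.59) = 0.59

0.59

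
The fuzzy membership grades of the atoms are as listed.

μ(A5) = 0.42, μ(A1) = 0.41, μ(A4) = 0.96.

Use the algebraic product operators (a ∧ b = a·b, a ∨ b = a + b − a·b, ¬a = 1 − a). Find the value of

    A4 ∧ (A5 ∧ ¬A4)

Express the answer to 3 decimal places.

0.016

¬A4 = 1 − 0.9600 = 0.0400
A5 ∧ ¬A4 = a·b on (0.4200, 0.0400) = 0.0168
A4 ∧ (A5 ∧ ¬A4) = a·b on (0.9600, 0.0168) = 0.0161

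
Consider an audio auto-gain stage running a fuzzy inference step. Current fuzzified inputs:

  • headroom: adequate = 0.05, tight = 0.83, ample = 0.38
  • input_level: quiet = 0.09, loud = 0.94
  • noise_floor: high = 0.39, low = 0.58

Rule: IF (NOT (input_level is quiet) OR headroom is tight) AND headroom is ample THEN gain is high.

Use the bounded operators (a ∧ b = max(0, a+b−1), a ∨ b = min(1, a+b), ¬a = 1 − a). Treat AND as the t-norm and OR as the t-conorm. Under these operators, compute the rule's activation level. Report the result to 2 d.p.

0.38

firing strength: (¬quiet=1−0.09=0.91 OR tight=0.83) = 1.00; AND[max(0, a+b−1)] with ample=0.38 → w = 0.38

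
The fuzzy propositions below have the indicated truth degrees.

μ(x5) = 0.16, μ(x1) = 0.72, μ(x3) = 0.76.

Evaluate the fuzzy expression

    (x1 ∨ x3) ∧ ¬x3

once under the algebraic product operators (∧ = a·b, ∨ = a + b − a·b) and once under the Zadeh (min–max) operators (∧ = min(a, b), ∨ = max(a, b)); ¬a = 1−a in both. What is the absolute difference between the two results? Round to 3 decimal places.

Under algebraic product:
  x1 ∨ x3 = a + b − a·b on (0.7200, 0.7600) = 0.9328
  ¬x3 = 1 − 0.7600 = 0.2400
  (x1 ∨ x3) ∧ ¬x3 = a·b on (0.9328, 0.2400) = 0.2239
  → value = 0.2239
Under Zadeh (min–max):
  x1 ∨ x3 = max(a, b) on (0.72, 0.76) = 0.76
  ¬x3 = 1 − 0.76 = 0.24
  (x1 ∨ x3) ∧ ¬x3 = min(a, b) on (0.76, 0.24) = 0.24
  → value = 0.2400
|0.2239 − 0.2400| = 0.016

0.016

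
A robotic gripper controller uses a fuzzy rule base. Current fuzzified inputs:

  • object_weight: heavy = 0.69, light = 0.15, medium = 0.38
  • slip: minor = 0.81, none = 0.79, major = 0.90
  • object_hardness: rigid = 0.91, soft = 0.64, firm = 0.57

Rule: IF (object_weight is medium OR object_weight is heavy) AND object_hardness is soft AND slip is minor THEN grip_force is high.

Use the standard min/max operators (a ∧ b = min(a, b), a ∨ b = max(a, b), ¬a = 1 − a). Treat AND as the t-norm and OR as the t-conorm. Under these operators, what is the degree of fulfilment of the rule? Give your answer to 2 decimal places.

0.64

firing strength: (medium=0.38 OR heavy=0.69) = 0.69; AND[min(a, b)] with soft=0.64, minor=0.81 → w = 0.64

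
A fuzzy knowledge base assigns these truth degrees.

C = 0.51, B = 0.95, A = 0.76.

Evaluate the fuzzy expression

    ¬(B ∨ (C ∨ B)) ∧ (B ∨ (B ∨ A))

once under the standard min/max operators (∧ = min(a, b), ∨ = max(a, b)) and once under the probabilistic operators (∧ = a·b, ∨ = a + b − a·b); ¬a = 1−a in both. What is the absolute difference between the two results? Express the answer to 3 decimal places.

Under standard min/max:
  C ∨ B = max(a, b) on (0.51, 0.95) = 0.95
  B ∨ (C ∨ B) = max(a, b) on (0.95, 0.95) = 0.95
  ¬(B ∨ (C ∨ B)) = 1 − 0.95 = 0.05
  B ∨ A = max(a, b) on (0.95, 0.76) = 0.95
  B ∨ (B ∨ A) = max(a, b) on (0.95, 0.95) = 0.95
  ¬(B ∨ (C ∨ B)) ∧ (B ∨ (B ∨ A)) = min(a, b) on (0.05, 0.95) = 0.05
  → value = 0.0500
Under probabilistic:
  C ∨ B = a + b − a·b on (0.5100, 0.9500) = 0.9755
  B ∨ (C ∨ B) = a + b − a·b on (0.9500, 0.9755) = 0.9988
  ¬(B ∨ (C ∨ B)) = 1 − 0.9988 = 0.0012
  B ∨ A = a + b − a·b on (0.9500, 0.7600) = 0.9880
  B ∨ (B ∨ A) = a + b − a·b on (0.9500, 0.9880) = 0.9994
  ¬(B ∨ (C ∨ B)) ∧ (B ∨ (B ∨ A)) = a·b on (0.0012, 0.9994) = 0.0012
  → value = 0.0012
|0.0500 − 0.0012| = 0.049

0.049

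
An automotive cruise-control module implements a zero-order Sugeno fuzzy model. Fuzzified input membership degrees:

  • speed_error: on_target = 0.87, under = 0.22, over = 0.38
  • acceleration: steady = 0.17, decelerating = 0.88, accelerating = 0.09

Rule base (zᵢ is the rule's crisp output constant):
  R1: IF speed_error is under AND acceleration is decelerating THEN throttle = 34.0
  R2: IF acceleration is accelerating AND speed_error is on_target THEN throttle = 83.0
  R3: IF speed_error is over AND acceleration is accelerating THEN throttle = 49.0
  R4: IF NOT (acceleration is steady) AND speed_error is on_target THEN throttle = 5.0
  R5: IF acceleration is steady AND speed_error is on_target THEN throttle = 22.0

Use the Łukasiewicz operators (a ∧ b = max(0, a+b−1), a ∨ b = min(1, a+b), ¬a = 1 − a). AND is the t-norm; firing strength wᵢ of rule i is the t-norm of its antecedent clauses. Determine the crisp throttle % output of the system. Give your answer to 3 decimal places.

9.262

R1 (z=34.0): under=0.22, decelerating=0.88; AND[max(0, a+b−1)] → w = 0.10
R2 (z=83.0): accelerating=0.09, on_target=0.87; AND[max(0, a+b−1)] → w = 0.00
R3 (z=49.0): over=0.38, accelerating=0.09; AND[max(0, a+b−1)] → w = 0.00
R4 (z=5.0): ¬steady=1−0.17=0.83, on_target=0.87; AND[max(0, a+b−1)] → w = 0.70
R5 (z=22.0): steady=0.17, on_target=0.87; AND[max(0, a+b−1)] → w = 0.04
Weighted average = (0.10·34.0 + 0.00·83.0 + 0.00·49.0 + 0.70·5.0 + 0.04·22.0) / (0.10 + 0.00 + 0.00 + 0.70 + 0.04)
  = 7.7800 / 0.8400 = 9.262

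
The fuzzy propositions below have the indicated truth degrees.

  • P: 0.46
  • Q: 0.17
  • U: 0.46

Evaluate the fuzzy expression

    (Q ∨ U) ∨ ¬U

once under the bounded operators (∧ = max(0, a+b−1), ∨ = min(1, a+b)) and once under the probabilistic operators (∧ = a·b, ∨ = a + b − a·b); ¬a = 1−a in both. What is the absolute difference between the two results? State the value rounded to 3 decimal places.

Under bounded:
  Q ∨ U = min(1, a+b) on (0.17, 0.46) = 0.63
  ¬U = 1 − 0.46 = 0.54
  (Q ∨ U) ∨ ¬U = min(1, a+b) on (0.63, 0.54) = 1.00
  → value = 1.0000
Under probabilistic:
  Q ∨ U = a + b − a·b on (0.1700, 0.4600) = 0.5518
  ¬U = 1 − 0.4600 = 0.5400
  (Q ∨ U) ∨ ¬U = a + b − a·b on (0.5518, 0.5400) = 0.7938
  → value = 0.7938
|1.0000 − 0.7938| = 0.206

0.206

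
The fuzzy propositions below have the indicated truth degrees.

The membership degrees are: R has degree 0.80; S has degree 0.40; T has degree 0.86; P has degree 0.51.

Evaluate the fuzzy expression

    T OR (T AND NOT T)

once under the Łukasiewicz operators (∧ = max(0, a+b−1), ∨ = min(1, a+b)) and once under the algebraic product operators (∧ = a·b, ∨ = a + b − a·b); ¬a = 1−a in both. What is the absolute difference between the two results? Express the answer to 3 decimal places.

Under Łukasiewicz:
  NOT T = 1 − 0.86 = 0.14
  T AND NOT T = max(0, a+b−1) on (0.86, 0.14) = 0.00
  T OR (T AND NOT T) = min(1, a+b) on (0.86, 0.00) = 0.86
  → value = 0.8600
Under algebraic product:
  NOT T = 1 − 0.8600 = 0.1400
  T AND NOT T = a·b on (0.8600, 0.1400) = 0.1204
  T OR (T AND NOT T) = a + b − a·b on (0.8600, 0.1204) = 0.8769
  → value = 0.8769
|0.8600 − 0.8769| = 0.017

0.017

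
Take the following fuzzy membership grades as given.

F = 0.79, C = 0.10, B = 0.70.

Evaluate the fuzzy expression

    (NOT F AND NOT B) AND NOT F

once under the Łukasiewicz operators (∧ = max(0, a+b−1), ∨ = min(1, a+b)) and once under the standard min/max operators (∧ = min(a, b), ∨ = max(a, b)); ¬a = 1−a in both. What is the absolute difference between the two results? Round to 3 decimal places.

Under Łukasiewicz:
  NOT F = 1 − 0.79 = 0.21
  NOT B = 1 − 0.70 = 0.30
  NOT F AND NOT B = max(0, a+b−1) on (0.21, 0.30) = 0.00
  NOT F = 1 − 0.79 = 0.21
  (NOT F AND NOT B) AND NOT F = max(0, a+b−1) on (0.00, 0.21) = 0.00
  → value = 0.0000
Under standard min/max:
  NOT F = 1 − 0.79 = 0.21
  NOT B = 1 − 0.70 = 0.30
  NOT F AND NOT B = min(a, b) on (0.21, 0.30) = 0.21
  NOT F = 1 − 0.79 = 0.21
  (NOT F AND NOT B) AND NOT F = min(a, b) on (0.21, 0.21) = 0.21
  → value = 0.2100
|0.0000 − 0.2100| = 0.210

0.210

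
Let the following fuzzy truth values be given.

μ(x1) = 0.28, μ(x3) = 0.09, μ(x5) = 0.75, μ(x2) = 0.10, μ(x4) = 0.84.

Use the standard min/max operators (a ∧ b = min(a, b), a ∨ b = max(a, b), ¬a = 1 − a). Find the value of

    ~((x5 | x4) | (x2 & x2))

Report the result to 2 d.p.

x5 | x4 = max(a, b) on (0.75, 0.84) = 0.84
x2 & x2 = min(a, b) on (0.10, 0.10) = 0.10
(x5 | x4) | (x2 & x2) = max(a, b) on (0.84, 0.10) = 0.84
~((x5 | x4) | (x2 & x2)) = 1 − 0.84 = 0.16

0.16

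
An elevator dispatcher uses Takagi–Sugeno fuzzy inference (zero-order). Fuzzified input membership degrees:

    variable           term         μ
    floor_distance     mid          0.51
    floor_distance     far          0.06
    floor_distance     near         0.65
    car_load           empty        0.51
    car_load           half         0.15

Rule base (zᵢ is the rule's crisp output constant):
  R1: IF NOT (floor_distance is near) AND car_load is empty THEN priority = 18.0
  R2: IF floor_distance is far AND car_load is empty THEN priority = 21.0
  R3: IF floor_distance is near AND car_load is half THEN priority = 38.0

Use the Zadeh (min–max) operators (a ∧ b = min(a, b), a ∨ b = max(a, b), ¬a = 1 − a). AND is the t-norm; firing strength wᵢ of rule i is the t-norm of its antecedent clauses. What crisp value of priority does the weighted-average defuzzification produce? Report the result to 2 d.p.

23.68

R1 (z=18.0): ¬near=1−0.65=0.35, empty=0.51; AND[min(a, b)] → w = 0.35
R2 (z=21.0): far=0.06, empty=0.51; AND[min(a, b)] → w = 0.06
R3 (z=38.0): near=0.65, half=0.15; AND[min(a, b)] → w = 0.15
Weighted average = (0.35·18.0 + 0.06·21.0 + 0.15·38.0) / (0.35 + 0.06 + 0.15)
  = 13.2600 / 0.5600 = 23.68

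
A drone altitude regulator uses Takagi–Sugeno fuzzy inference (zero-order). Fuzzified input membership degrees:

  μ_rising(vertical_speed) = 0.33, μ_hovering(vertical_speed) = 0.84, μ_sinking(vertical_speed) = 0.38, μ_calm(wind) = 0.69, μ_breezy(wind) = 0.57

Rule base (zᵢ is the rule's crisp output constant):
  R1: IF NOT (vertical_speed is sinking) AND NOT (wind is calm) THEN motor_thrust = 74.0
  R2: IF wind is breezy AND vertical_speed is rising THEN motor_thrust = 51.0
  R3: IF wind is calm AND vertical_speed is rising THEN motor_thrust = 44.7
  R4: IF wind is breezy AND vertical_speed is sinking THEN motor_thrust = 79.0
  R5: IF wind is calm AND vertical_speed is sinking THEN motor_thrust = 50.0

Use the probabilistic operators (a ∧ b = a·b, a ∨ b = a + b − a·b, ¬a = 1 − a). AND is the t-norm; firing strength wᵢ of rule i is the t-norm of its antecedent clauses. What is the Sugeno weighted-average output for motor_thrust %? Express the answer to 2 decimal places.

59.09

R1 (z=74.0): ¬sinking=1−0.38=0.62, ¬calm=1−0.69=0.31; AND[a·b] → w = 0.1922
R2 (z=51.0): breezy=0.57, rising=0.33; AND[a·b] → w = 0.1881
R3 (z=44.7): calm=0.69, rising=0.33; AND[a·b] → w = 0.2277
R4 (z=79.0): breezy=0.57, sinking=0.38; AND[a·b] → w = 0.2166
R5 (z=50.0): calm=0.69, sinking=0.38; AND[a·b] → w = 0.2622
Weighted average = (0.1922·74.0 + 0.1881·51.0 + 0.2277·44.7 + 0.2166·79.0 + 0.2622·50.0) / (0.1922 + 0.1881 + 0.2277 + 0.2166 + 0.2622)
  = 64.2155 / 1.0868 = 59.09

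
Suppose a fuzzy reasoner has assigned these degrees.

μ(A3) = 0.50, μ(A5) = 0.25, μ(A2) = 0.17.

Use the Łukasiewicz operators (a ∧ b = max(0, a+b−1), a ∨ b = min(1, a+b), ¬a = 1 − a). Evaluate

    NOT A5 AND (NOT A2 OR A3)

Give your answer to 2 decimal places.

0.75

NOT A5 = 1 − 0.25 = 0.75
NOT A2 = 1 − 0.17 = 0.83
NOT A2 OR A3 = min(1, a+b) on (0.83, 0.50) = 1.00
NOT A5 AND (NOT A2 OR A3) = max(0, a+b−1) on (0.75, 1.00) = 0.75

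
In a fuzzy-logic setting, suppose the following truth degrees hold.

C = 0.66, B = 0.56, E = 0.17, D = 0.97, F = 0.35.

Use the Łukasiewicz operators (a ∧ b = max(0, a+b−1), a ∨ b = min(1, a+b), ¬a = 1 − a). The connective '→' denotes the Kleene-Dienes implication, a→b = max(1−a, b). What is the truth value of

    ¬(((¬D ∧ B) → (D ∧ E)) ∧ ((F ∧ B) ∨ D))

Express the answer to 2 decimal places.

0.03

¬D = 1 − 0.97 = 0.03
¬D ∧ B = max(0, a+b−1) on (0.03, 0.56) = 0.00
D ∧ E = max(0, a+b−1) on (0.97, 0.17) = 0.14
(¬D ∧ B) → (D ∧ E)  [Kleene-Dienes: max(1−a, b)] with a=0.00, b=0.14 → 1.00
F ∧ B = max(0, a+b−1) on (0.35, 0.56) = 0.00
(F ∧ B) ∨ D = min(1, a+b) on (0.00, 0.97) = 0.97
((¬D ∧ B) → (D ∧ E)) ∧ ((F ∧ B) ∨ D) = max(0, a+b−1) on (1.00, 0.97) = 0.97
¬(((¬D ∧ B) → (D ∧ E)) ∧ ((F ∧ B) ∨ D)) = 1 − 0.97 = 0.03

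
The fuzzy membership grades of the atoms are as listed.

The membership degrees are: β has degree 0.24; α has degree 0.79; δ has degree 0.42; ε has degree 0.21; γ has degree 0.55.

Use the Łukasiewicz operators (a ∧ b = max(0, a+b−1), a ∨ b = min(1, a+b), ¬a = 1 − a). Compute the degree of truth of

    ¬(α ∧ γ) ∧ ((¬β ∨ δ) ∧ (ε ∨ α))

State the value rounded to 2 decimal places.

0.66

α ∧ γ = max(0, a+b−1) on (0.79, 0.55) = 0.34
¬(α ∧ γ) = 1 − 0.34 = 0.66
¬β = 1 − 0.24 = 0.76
¬β ∨ δ = min(1, a+b) on (0.76, 0.42) = 1.00
ε ∨ α = min(1, a+b) on (0.21, 0.79) = 1.00
(¬β ∨ δ) ∧ (ε ∨ α) = max(0, a+b−1) on (1.00, 1.00) = 1.00
¬(α ∧ γ) ∧ ((¬β ∨ δ) ∧ (ε ∨ α)) = max(0, a+b−1) on (0.66, 1.00) = 0.66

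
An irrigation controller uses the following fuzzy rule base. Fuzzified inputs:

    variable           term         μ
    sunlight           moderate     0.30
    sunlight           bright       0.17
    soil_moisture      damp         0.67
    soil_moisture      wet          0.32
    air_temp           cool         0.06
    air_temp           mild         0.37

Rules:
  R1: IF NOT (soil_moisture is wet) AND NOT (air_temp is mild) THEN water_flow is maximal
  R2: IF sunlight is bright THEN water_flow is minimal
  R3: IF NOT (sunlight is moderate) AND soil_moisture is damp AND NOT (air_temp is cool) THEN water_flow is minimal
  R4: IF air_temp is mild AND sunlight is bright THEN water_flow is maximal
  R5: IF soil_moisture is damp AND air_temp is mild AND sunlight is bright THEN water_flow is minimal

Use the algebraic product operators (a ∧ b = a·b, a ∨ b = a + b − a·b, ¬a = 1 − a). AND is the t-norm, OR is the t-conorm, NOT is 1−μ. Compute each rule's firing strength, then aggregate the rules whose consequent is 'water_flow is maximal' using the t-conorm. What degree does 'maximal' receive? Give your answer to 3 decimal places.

R1: ¬wet=1−0.32=0.68, ¬mild=1−0.37=0.63; AND[a·b] → w = 0.4284
R2: bright=0.17 → w = 0.1700
R3: ¬moderate=1−0.30=0.70, damp=0.67, ¬cool=1−0.06=0.94; AND[a·b] → w = 0.4409
R4: mild=0.37, bright=0.17; AND[a·b] → w = 0.0629
R5: damp=0.67, mild=0.37, bright=0.17; AND[a·b] → w = 0.0421
Rules with consequent 'maximal': {R1, R4} → strengths 0.4284, 0.0629
Aggregate via t-conorm [a + b − a·b]: 0.4644

0.464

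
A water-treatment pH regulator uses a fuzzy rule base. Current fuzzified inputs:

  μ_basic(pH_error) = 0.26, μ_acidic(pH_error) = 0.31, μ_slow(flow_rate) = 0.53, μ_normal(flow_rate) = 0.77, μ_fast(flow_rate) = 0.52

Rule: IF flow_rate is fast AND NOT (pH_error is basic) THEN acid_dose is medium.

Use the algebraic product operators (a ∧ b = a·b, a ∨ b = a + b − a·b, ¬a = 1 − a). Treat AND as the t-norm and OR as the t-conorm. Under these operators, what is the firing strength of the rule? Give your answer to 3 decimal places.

0.385

firing strength: fast=0.52, ¬basic=1−0.26=0.74; AND[a·b] → w = 0.3848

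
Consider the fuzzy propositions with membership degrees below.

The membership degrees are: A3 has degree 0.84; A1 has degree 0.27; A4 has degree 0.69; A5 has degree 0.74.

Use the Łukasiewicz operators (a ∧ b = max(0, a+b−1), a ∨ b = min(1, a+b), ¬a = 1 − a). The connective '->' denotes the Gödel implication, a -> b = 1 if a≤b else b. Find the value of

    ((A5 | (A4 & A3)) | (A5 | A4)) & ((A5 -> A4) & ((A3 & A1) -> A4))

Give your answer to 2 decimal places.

0.69

A4 & A3 = max(0, a+b−1) on (0.69, 0.84) = 0.53
A5 | (A4 & A3) = min(1, a+b) on (0.74, 0.53) = 1.00
A5 | A4 = min(1, a+b) on (0.74, 0.69) = 1.00
(A5 | (A4 & A3)) | (A5 | A4) = min(1, a+b) on (1.00, 1.00) = 1.00
A5 -> A4  [Gödel: 1 if a≤b else b] with a=0.74, b=0.69 → 0.69
A3 & A1 = max(0, a+b−1) on (0.84, 0.27) = 0.11
(A3 & A1) -> A4  [Gödel: 1 if a≤b else b] with a=0.11, b=0.69 → 1.00
(A5 -> A4) & ((A3 & A1) -> A4) = max(0, a+b−1) on (0.69, 1.00) = 0.69
((A5 | (A4 & A3)) | (A5 | A4)) & ((A5 -> A4) & ((A3 & A1) -> A4)) = max(0, a+b−1) on (1.00, 0.69) = 0.69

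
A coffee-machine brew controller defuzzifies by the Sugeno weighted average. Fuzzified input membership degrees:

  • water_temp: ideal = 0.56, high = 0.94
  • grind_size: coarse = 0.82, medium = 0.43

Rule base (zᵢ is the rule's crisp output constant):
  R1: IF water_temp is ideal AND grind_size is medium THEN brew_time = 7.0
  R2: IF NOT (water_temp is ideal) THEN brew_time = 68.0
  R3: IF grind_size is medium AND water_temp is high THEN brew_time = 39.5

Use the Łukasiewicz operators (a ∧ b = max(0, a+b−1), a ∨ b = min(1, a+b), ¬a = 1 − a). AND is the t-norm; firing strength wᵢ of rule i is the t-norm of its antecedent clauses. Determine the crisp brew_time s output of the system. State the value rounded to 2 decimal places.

54.98

R1 (z=7.0): ideal=0.56, medium=0.43; AND[max(0, a+b−1)] → w = 0.00
R2 (z=68.0): ¬ideal=1−0.56=0.44 → w = 0.44
R3 (z=39.5): medium=0.43, high=0.94; AND[max(0, a+b−1)] → w = 0.37
Weighted average = (0.00·7.0 + 0.44·68.0 + 0.37·39.5) / (0.00 + 0.44 + 0.37)
  = 44.5350 / 0.8100 = 54.98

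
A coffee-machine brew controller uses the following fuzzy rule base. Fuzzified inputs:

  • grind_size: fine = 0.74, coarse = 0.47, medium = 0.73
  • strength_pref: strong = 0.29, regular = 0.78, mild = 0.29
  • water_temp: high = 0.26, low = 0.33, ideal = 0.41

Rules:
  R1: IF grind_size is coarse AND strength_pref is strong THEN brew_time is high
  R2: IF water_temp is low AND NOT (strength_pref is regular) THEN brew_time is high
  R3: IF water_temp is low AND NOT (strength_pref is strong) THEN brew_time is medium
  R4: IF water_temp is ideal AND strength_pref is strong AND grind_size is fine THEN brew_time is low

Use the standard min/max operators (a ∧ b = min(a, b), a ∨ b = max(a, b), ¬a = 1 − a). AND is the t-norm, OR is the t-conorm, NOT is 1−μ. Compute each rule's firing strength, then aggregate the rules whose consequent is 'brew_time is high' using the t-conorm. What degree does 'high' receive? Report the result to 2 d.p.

R1: coarse=0.47, strong=0.29; AND[min(a, b)] → w = 0.29
R2: low=0.33, ¬regular=1−0.78=0.22; AND[min(a, b)] → w = 0.22
R3: low=0.33, ¬strong=1−0.29=0.71; AND[min(a, b)] → w = 0.33
R4: ideal=0.41, strong=0.29, fine=0.74; AND[min(a, b)] → w = 0.29
Rules with consequent 'high': {R1, R2} → strengths 0.29, 0.22
Aggregate via t-conorm [max(a, b)]: 0.29

0.29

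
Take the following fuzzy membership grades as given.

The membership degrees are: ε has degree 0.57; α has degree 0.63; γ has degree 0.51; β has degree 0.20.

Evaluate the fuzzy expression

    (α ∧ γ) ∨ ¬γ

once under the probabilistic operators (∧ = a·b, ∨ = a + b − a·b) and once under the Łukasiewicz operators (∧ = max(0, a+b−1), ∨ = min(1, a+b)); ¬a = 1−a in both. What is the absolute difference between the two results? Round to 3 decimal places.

0.024

Under probabilistic:
  α ∧ γ = a·b on (0.6300, 0.5100) = 0.3213
  ¬γ = 1 − 0.5100 = 0.4900
  (α ∧ γ) ∨ ¬γ = a + b − a·b on (0.3213, 0.4900) = 0.6539
  → value = 0.6539
Under Łukasiewicz:
  α ∧ γ = max(0, a+b−1) on (0.63, 0.51) = 0.14
  ¬γ = 1 − 0.51 = 0.49
  (α ∧ γ) ∨ ¬γ = min(1, a+b) on (0.14, 0.49) = 0.63
  → value = 0.6300
|0.6539 − 0.6300| = 0.024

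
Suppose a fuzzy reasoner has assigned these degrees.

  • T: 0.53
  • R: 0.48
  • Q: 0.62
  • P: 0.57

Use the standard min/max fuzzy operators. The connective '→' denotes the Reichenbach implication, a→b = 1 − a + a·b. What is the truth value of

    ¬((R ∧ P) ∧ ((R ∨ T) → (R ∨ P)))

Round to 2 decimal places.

0.52

R ∧ P = min(a, b) on (0.48, 0.57) = 0.48
R ∨ T = max(a, b) on (0.48, 0.53) = 0.53
R ∨ P = max(a, b) on (0.48, 0.57) = 0.57
(R ∨ T) → (R ∨ P)  [Reichenbach: 1 − a + a·b] with a=0.53, b=0.57 → 0.77
(R ∧ P) ∧ ((R ∨ T) → (R ∨ P)) = min(a, b) on (0.48, 0.77) = 0.48
¬((R ∧ P) ∧ ((R ∨ T) → (R ∨ P))) = 1 − 0.48 = 0.52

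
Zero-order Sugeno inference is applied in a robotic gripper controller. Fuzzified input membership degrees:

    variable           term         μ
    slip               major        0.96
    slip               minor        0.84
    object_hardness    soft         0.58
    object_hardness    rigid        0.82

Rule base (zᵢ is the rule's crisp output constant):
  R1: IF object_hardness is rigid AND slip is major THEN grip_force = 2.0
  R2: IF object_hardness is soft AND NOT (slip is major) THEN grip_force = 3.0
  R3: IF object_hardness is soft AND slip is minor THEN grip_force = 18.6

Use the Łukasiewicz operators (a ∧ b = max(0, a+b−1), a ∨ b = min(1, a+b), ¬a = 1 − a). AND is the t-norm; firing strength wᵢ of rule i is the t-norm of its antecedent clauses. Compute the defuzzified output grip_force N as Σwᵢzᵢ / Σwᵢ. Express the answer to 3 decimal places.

R1 (z=2.0): rigid=0.82, major=0.96; AND[max(0, a+b−1)] → w = 0.78
R2 (z=3.0): soft=0.58, ¬major=1−0.96=0.04; AND[max(0, a+b−1)] → w = 0.00
R3 (z=18.6): soft=0.58, minor=0.84; AND[max(0, a+b−1)] → w = 0.42
Weighted average = (0.78·2.0 + 0.00·3.0 + 0.42·18.6) / (0.78 + 0.00 + 0.42)
  = 9.3720 / 1.2000 = 7.810

7.810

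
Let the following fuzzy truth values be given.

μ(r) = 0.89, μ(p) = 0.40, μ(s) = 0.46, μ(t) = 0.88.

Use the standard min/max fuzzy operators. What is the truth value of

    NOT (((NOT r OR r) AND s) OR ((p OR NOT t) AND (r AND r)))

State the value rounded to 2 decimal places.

0.54

NOT r = 1 − 0.89 = 0.11
NOT r OR r = max(a, b) on (0.11, 0.89) = 0.89
(NOT r OR r) AND s = min(a, b) on (0.89, 0.46) = 0.46
NOT t = 1 − 0.88 = 0.12
p OR NOT t = max(a, b) on (0.40, 0.12) = 0.40
r AND r = min(a, b) on (0.89, 0.89) = 0.89
(p OR NOT t) AND (r AND r) = min(a, b) on (0.40, 0.89) = 0.40
((NOT r OR r) AND s) OR ((p OR NOT t) AND (r AND r)) = max(a, b) on (0.46, 0.40) = 0.46
NOT (((NOT r OR r) AND s) OR ((p OR NOT t) AND (r AND r))) = 1 − 0.46 = 0.54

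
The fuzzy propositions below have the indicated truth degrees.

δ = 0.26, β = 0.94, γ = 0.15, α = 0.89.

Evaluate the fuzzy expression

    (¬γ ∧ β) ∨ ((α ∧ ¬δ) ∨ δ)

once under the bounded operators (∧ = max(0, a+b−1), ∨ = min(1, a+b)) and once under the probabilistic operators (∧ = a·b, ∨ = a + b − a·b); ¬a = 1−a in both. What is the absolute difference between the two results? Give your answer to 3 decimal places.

0.051

Under bounded:
  ¬γ = 1 − 0.15 = 0.85
  ¬γ ∧ β = max(0, a+b−1) on (0.85, 0.94) = 0.79
  ¬δ = 1 − 0.26 = 0.74
  α ∧ ¬δ = max(0, a+b−1) on (0.89, 0.74) = 0.63
  (α ∧ ¬δ) ∨ δ = min(1, a+b) on (0.63, 0.26) = 0.89
  (¬γ ∧ β) ∨ ((α ∧ ¬δ) ∨ δ) = min(1, a+b) on (0.79, 0.89) = 1.00
  → value = 1.0000
Under probabilistic:
  ¬γ = 1 − 0.1500 = 0.8500
  ¬γ ∧ β = a·b on (0.8500, 0.9400) = 0.7990
  ¬δ = 1 − 0.2600 = 0.7400
  α ∧ ¬δ = a·b on (0.8900, 0.7400) = 0.6586
  (α ∧ ¬δ) ∨ δ = a + b − a·b on (0.6586, 0.2600) = 0.7474
  (¬γ ∧ β) ∨ ((α ∧ ¬δ) ∨ δ) = a + b − a·b on (0.7990, 0.7474) = 0.9492
  → value = 0.9492
|1.0000 − 0.9492| = 0.051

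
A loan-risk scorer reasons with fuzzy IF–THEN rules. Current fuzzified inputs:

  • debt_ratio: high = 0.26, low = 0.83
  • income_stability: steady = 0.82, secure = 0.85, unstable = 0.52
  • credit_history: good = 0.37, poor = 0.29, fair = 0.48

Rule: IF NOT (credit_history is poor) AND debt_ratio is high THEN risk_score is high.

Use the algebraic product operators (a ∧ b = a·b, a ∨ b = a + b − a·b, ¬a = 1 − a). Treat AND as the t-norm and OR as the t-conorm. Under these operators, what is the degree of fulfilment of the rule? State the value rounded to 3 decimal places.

firing strength: ¬poor=1−0.29=0.71, high=0.26; AND[a·b] → w = 0.1846

0.185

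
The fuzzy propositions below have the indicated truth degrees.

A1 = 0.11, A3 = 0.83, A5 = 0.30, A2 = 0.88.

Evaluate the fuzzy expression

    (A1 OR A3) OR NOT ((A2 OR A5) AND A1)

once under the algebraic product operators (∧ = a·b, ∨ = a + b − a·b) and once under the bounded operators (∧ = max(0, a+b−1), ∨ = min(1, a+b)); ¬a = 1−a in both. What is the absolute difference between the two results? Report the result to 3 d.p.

0.015

Under algebraic product:
  A1 OR A3 = a + b − a·b on (0.1100, 0.8300) = 0.8487
  A2 OR A5 = a + b − a·b on (0.8800, 0.3000) = 0.9160
  (A2 OR A5) AND A1 = a·b on (0.9160, 0.1100) = 0.1008
  NOT ((A2 OR A5) AND A1) = 1 − 0.1008 = 0.8992
  (A1 OR A3) OR NOT ((A2 OR A5) AND A1) = a + b − a·b on (0.8487, 0.8992) = 0.9848
  → value = 0.9848
Under bounded:
  A1 OR A3 = min(1, a+b) on (0.11, 0.83) = 0.94
  A2 OR A5 = min(1, a+b) on (0.88, 0.30) = 1.00
  (A2 OR A5) AND A1 = max(0, a+b−1) on (1.00, 0.11) = 0.11
  NOT ((A2 OR A5) AND A1) = 1 − 0.11 = 0.89
  (A1 OR A3) OR NOT ((A2 OR A5) AND A1) = min(1, a+b) on (0.94, 0.89) = 1.00
  → value = 1.0000
|0.9848 − 1.0000| = 0.015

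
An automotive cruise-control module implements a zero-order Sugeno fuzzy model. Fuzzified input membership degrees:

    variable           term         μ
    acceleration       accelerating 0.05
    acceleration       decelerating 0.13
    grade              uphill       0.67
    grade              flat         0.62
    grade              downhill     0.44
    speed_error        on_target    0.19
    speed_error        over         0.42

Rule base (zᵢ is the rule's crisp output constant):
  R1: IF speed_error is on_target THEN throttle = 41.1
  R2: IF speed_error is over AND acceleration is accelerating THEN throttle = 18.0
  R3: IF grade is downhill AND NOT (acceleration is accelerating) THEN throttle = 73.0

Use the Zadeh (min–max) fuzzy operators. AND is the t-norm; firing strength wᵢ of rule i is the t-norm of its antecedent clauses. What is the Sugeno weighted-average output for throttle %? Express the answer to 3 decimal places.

R1 (z=41.1): on_target=0.19 → w = 0.19
R2 (z=18.0): over=0.42, accelerating=0.05; AND[min(a, b)] → w = 0.05
R3 (z=73.0): downhill=0.44, ¬accelerating=1−0.05=0.95; AND[min(a, b)] → w = 0.44
Weighted average = (0.19·41.1 + 0.05·18.0 + 0.44·73.0) / (0.19 + 0.05 + 0.44)
  = 40.8290 / 0.6800 = 60.043

60.043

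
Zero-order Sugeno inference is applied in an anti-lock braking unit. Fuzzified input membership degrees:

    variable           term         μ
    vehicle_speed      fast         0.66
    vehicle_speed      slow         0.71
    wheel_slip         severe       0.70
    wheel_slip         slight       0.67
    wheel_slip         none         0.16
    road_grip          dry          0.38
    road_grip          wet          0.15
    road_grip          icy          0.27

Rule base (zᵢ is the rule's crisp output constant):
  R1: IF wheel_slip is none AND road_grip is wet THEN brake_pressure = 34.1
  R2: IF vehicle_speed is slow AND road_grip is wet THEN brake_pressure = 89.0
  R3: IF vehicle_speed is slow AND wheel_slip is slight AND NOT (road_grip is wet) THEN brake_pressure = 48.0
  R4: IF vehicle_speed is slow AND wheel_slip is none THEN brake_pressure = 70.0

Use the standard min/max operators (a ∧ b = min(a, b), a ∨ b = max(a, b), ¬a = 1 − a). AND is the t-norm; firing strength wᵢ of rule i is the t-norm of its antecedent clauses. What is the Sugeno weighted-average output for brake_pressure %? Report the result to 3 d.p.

R1 (z=34.1): none=0.16, wet=0.15; AND[min(a, b)] → w = 0.15
R2 (z=89.0): slow=0.71, wet=0.15; AND[min(a, b)] → w = 0.15
R3 (z=48.0): slow=0.71, slight=0.67, ¬wet=1−0.15=0.85; AND[min(a, b)] → w = 0.67
R4 (z=70.0): slow=0.71, none=0.16; AND[min(a, b)] → w = 0.16
Weighted average = (0.15·34.1 + 0.15·89.0 + 0.67·48.0 + 0.16·70.0) / (0.15 + 0.15 + 0.67 + 0.16)
  = 61.8250 / 1.1300 = 54.712

54.712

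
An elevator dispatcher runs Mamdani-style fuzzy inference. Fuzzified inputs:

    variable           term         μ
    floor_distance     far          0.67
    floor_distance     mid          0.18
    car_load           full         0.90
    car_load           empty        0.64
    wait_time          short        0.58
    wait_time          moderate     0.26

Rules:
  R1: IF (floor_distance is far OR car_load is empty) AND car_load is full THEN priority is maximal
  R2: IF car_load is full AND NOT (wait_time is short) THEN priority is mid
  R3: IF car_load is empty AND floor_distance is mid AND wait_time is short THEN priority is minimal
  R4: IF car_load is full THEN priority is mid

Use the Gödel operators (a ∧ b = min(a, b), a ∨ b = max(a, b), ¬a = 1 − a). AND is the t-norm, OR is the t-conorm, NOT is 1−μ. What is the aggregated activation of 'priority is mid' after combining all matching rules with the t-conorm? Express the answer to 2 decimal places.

R1: (far=0.67 OR empty=0.64) = 0.67; AND[min(a, b)] with full=0.90 → w = 0.67
R2: full=0.90, ¬short=1−0.58=0.42; AND[min(a, b)] → w = 0.42
R3: empty=0.64, mid=0.18, short=0.58; AND[min(a, b)] → w = 0.18
R4: full=0.90 → w = 0.90
Rules with consequent 'mid': {R2, R4} → strengths 0.42, 0.90
Aggregate via t-conorm [max(a, b)]: 0.90

0.90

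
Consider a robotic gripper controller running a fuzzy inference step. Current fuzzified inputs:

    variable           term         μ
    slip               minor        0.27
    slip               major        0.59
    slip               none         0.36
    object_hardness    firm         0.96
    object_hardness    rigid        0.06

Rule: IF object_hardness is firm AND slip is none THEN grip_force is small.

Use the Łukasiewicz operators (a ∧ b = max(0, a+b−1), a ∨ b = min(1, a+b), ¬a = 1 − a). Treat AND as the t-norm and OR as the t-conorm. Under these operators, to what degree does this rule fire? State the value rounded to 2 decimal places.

0.32

firing strength: firm=0.96, none=0.36; AND[max(0, a+b−1)] → w = 0.32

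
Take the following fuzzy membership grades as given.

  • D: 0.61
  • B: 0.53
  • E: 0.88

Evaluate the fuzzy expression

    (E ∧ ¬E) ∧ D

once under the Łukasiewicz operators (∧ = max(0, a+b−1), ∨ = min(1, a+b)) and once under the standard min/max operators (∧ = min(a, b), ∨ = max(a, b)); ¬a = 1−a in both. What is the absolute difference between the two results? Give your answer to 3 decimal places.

0.120

Under Łukasiewicz:
  ¬E = 1 − 0.88 = 0.12
  E ∧ ¬E = max(0, a+b−1) on (0.88, 0.12) = 0.00
  (E ∧ ¬E) ∧ D = max(0, a+b−1) on (0.00, 0.61) = 0.00
  → value = 0.0000
Under standard min/max:
  ¬E = 1 − 0.88 = 0.12
  E ∧ ¬E = min(a, b) on (0.88, 0.12) = 0.12
  (E ∧ ¬E) ∧ D = min(a, b) on (0.12, 0.61) = 0.12
  → value = 0.1200
|0.0000 − 0.1200| = 0.120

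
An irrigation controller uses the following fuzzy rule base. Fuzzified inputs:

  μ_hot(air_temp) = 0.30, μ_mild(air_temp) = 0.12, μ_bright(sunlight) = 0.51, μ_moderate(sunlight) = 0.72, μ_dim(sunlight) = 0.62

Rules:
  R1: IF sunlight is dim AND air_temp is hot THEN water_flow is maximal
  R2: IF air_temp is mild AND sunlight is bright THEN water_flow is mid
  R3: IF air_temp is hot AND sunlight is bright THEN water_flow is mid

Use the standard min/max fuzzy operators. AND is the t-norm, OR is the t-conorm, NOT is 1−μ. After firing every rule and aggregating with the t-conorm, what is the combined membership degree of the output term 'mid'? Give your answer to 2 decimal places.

0.30

R1: dim=0.62, hot=0.30; AND[min(a, b)] → w = 0.30
R2: mild=0.12, bright=0.51; AND[min(a, b)] → w = 0.12
R3: hot=0.30, bright=0.51; AND[min(a, b)] → w = 0.30
Rules with consequent 'mid': {R2, R3} → strengths 0.12, 0.30
Aggregate via t-conorm [max(a, b)]: 0.30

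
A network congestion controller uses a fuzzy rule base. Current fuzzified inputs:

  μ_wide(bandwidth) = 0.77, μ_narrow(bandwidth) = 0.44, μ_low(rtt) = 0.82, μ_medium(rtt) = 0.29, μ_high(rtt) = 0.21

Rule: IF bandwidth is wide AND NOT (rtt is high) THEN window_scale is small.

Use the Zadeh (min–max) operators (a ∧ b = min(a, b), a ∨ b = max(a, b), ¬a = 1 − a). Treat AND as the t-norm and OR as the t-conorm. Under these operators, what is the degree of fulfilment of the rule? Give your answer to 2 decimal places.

firing strength: wide=0.77, ¬high=1−0.21=0.79; AND[min(a, b)] → w = 0.77

0.77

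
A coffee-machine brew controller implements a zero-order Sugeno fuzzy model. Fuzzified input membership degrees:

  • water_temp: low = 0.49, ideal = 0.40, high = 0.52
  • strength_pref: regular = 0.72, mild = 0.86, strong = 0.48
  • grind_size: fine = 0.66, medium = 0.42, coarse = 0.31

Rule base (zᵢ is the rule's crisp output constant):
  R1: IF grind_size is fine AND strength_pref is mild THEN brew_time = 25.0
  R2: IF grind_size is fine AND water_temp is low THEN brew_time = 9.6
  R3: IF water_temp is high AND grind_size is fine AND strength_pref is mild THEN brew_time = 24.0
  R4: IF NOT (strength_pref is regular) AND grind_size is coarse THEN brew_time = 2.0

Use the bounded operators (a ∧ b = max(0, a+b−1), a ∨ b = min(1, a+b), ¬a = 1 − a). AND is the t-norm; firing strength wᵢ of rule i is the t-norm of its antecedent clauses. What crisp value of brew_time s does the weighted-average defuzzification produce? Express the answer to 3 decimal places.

21.690

R1 (z=25.0): fine=0.66, mild=0.86; AND[max(0, a+b−1)] → w = 0.52
R2 (z=9.6): fine=0.66, low=0.49; AND[max(0, a+b−1)] → w = 0.15
R3 (z=24.0): high=0.52, fine=0.66, mild=0.86; AND[max(0, a+b−1)] → w = 0.04
R4 (z=2.0): ¬regular=1−0.72=0.28, coarse=0.31; AND[max(0, a+b−1)] → w = 0.00
Weighted average = (0.52·25.0 + 0.15·9.6 + 0.04·24.0 + 0.00·2.0) / (0.52 + 0.15 + 0.04 + 0.00)
  = 15.4000 / 0.7100 = 21.690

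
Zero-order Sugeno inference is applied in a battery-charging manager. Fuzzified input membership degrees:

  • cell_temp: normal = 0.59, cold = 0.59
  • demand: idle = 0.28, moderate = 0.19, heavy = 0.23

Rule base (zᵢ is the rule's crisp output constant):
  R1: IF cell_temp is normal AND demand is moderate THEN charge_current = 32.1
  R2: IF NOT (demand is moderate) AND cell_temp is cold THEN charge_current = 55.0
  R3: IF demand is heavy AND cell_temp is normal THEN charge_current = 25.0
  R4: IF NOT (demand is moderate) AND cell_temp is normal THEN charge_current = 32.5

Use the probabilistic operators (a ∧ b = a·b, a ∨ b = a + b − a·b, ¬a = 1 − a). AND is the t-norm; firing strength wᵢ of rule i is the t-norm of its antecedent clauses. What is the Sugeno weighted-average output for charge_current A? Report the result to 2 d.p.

R1 (z=32.1): normal=0.59, moderate=0.19; AND[a·b] → w = 0.1121
R2 (z=55.0): ¬moderate=1−0.19=0.81, cold=0.59; AND[a·b] → w = 0.4779
R3 (z=25.0): heavy=0.23, normal=0.59; AND[a·b] → w = 0.1357
R4 (z=32.5): ¬moderate=1−0.19=0.81, normal=0.59; AND[a·b] → w = 0.4779
Weighted average = (0.1121·32.1 + 0.4779·55.0 + 0.1357·25.0 + 0.4779·32.5) / (0.1121 + 0.4779 + 0.1357 + 0.4779)
  = 48.8072 / 1.2036 = 40.55

40.55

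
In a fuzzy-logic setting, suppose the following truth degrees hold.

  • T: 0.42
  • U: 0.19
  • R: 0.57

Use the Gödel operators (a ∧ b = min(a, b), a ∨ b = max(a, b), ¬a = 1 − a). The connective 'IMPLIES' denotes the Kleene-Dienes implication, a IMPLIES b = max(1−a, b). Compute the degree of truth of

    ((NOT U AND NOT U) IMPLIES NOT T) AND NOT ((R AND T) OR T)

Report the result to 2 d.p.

0.58

NOT U = 1 − 0.19 = 0.81
NOT U = 1 − 0.19 = 0.81
NOT U AND NOT U = min(a, b) on (0.81, 0.81) = 0.81
NOT T = 1 − 0.42 = 0.58
(NOT U AND NOT U) IMPLIES NOT T  [Kleene-Dienes: max(1−a, b)] with a=0.81, b=0.58 → 0.58
R AND T = min(a, b) on (0.57, 0.42) = 0.42
(R AND T) OR T = max(a, b) on (0.42, 0.42) = 0.42
NOT ((R AND T) OR T) = 1 − 0.42 = 0.58
((NOT U AND NOT U) IMPLIES NOT T) AND NOT ((R AND T) OR T) = min(a, b) on (0.58, 0.58) = 0.58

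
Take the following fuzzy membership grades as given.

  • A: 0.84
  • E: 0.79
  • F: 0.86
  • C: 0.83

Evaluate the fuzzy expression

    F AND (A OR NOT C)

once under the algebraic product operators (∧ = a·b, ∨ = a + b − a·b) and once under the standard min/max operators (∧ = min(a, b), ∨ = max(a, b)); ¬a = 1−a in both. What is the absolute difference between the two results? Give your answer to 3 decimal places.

0.094

Under algebraic product:
  NOT C = 1 − 0.8300 = 0.1700
  A OR NOT C = a + b − a·b on (0.8400, 0.1700) = 0.8672
  F AND (A OR NOT C) = a·b on (0.8600, 0.8672) = 0.7458
  → value = 0.7458
Under standard min/max:
  NOT C = 1 − 0.83 = 0.17
  A OR NOT C = max(a, b) on (0.84, 0.17) = 0.84
  F AND (A OR NOT C) = min(a, b) on (0.86, 0.84) = 0.84
  → value = 0.8400
|0.7458 − 0.8400| = 0.094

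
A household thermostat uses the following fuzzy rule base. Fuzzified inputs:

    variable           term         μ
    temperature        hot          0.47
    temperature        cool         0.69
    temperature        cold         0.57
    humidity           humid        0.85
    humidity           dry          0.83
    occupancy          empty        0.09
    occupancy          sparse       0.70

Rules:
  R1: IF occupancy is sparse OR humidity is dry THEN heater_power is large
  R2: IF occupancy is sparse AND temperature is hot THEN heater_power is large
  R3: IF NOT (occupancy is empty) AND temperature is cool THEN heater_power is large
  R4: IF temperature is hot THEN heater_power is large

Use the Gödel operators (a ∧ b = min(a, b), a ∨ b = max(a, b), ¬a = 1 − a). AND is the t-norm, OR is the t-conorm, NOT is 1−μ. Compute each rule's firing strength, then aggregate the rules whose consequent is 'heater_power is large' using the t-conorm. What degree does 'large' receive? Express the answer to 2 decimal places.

0.83

R1: sparse=0.70, dry=0.83; OR[max(a, b)] → w = 0.83
R2: sparse=0.70, hot=0.47; AND[min(a, b)] → w = 0.47
R3: ¬empty=1−0.09=0.91, cool=0.69; AND[min(a, b)] → w = 0.69
R4: hot=0.47 → w = 0.47
Rules with consequent 'large': {R1, R2, R3, R4} → strengths 0.83, 0.47, 0.69, 0.47
Aggregate via t-conorm [max(a, b)]: 0.83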